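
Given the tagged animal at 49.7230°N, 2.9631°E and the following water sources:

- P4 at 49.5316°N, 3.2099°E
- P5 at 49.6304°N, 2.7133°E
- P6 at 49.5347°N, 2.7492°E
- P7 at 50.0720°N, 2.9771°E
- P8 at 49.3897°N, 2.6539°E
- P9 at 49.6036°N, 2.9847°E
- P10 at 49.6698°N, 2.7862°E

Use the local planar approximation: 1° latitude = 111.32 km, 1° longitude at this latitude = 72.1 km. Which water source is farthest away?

Distances from 49.7230°N, 2.9631°E:
P4: 27.7599 km
P5: 20.7519 km
P6: 26.0237 km
P7: 38.8638 km
P8: 43.2853 km
P9: 13.3825 km
P10: 14.0624 km
Maximum: P8 at 43.2853 km.

P8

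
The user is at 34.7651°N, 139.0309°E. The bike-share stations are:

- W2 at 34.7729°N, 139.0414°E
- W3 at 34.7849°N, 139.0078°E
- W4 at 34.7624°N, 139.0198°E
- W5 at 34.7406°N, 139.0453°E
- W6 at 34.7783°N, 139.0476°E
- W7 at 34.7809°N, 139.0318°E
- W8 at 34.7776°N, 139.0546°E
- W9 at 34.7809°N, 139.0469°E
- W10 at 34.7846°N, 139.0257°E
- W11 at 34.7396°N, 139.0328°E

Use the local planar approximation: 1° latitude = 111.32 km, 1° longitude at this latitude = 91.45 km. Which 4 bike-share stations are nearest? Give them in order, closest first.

Distances from 34.7651°N, 139.0309°E:
W2: √((0.0078·111.32)² + (0.0105·91.45)²) = √(0.753938 + 0.922032) = 1.2946 km
W3: √((0.0198·111.32)² + (-0.0231·91.45)²) = √(4.858216 + 4.462635) = 3.0530 km
W4: √((-0.0027·111.32)² + (-0.0111·91.45)²) = √(0.090339 + 1.030418) = 1.0587 km
W5: √((-0.0245·111.32)² + (0.0144·91.45)²) = √(7.438383 + 1.734173) = 3.0286 km
W6: √((0.0132·111.32)² + (0.0167·91.45)²) = √(2.159207 + 2.332386) = 2.1193 km
W7: √((0.0158·111.32)² + (0.0009·91.45)²) = √(3.093574 + 0.006774) = 1.7608 km
W8: √((0.0125·111.32)² + (0.0237·91.45)²) = √(1.936272 + 4.697471) = 2.5756 km
W9: √((0.0158·111.32)² + (0.0160·91.45)²) = √(3.093574 + 2.140954) = 2.2879 km
W10: √((0.0195·111.32)² + (-0.0052·91.45)²) = √(4.712112 + 0.226138) = 2.2222 km
W11: √((-0.0255·111.32)² + (0.0019·91.45)²) = √(8.057991 + 0.030191) = 2.8440 km
Sorted: W4 (1.0587 km) < W2 (1.2946 km) < W7 (1.7608 km) < W6 (2.1193 km) < W10 (2.2222 km) < W9 (2.2879 km) < …

W4, W2, W7, W6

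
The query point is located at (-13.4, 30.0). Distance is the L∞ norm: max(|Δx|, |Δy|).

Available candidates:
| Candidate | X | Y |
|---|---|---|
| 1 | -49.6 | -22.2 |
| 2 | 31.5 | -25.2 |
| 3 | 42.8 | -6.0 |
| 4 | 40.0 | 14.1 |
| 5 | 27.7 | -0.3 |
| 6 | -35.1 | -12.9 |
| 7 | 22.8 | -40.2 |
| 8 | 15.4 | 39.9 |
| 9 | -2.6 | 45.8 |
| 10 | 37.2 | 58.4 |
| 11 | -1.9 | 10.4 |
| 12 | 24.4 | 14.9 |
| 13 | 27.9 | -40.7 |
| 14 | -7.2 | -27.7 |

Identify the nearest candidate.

Distances from (-13.4, 30.0):
1: max(|-36.2|, |-52.2|) = 52.2
2: max(|44.9|, |-55.2|) = 55.2
3: max(|56.2|, |-36.0|) = 56.2
4: max(|53.4|, |-15.9|) = 53.4
5: max(|41.1|, |-30.3|) = 41.1
6: max(|-21.7|, |-42.9|) = 42.9
7: max(|36.2|, |-70.2|) = 70.2
8: max(|28.8|, |9.9|) = 28.8
9: max(|10.8|, |15.8|) = 15.8
10: max(|50.6|, |28.4|) = 50.6
11: max(|11.5|, |-19.6|) = 19.6
12: max(|37.8|, |-15.1|) = 37.8
13: max(|41.3|, |-70.7|) = 70.7
14: max(|6.2|, |-57.7|) = 57.7
Minimum: 9 at 15.8.

9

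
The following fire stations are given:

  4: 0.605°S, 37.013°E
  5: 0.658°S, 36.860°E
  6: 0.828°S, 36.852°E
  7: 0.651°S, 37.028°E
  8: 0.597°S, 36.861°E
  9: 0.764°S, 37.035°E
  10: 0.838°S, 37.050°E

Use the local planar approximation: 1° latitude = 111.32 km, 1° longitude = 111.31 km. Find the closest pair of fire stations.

Pairwise distances:
4–5: 18.023 km
4–6: 30.617 km
4–7: 5.386 km
4–8: 16.943 km
4–9: 17.868 km
4–10: 26.262 km
5–6: 18.945 km
5–7: 18.716 km
5–8: 6.791 km
5–9: 22.775 km
5–10: 29.134 km
6–7: 27.785 km
6–8: 25.734 km
6–9: 21.580 km
6–10: 22.067 km
7–8: 19.537 km
7–9: 12.603 km
7–10: 20.960 km
8–9: 26.846 km
8–10: 34.093 km
9–10: 8.405 km
Closest pair: 4–7 at 5.386 km.

4 and 7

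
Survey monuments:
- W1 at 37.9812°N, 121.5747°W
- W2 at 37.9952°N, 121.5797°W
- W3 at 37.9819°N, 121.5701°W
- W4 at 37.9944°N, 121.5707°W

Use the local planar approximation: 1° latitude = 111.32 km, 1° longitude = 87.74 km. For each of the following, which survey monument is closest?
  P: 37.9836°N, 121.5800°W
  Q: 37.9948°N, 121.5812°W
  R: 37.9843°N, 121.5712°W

P→W1; Q→W2; R→W3

P at 37.9836°N, 121.5800°W:
  W1: 0.5363 km
  W2: 1.2916 km
  W3: 0.8890 km
  W4: 1.4530 km
  → nearest: W1 (0.5363 km)
Q at 37.9948°N, 121.5812°W:
  W1: 1.6178 km
  W2: 0.1389 km
  W3: 1.7351 km
  W4: 0.9223 km
  → nearest: W2 (0.1389 km)
R at 37.9843°N, 121.5712°W:
  W1: 0.4619 km
  W2: 1.4243 km
  W3: 0.2841 km
  W4: 1.1252 km
  → nearest: W3 (0.2841 km)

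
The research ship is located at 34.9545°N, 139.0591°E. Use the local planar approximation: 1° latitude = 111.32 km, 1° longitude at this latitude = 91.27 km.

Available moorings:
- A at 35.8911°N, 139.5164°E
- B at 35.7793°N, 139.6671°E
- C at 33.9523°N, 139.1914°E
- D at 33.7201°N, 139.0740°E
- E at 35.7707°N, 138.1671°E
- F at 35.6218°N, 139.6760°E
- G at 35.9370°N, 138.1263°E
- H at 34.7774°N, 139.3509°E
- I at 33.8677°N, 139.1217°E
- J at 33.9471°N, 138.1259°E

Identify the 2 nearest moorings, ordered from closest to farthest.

H, F

Distances from 34.9545°N, 139.0591°E:
A: 112.3061 km
B: 107.2832 km
C: 112.2165 km
D: 137.4201 km
E: 121.9979 km
F: 93.2109 km
G: 138.6018 km
H: 33.1356 km
I: 121.1174 km
J: 140.8215 km
Sorted: H (33.1356 km) < F (93.2109 km) < B (107.2832 km) < C (112.2165 km) < …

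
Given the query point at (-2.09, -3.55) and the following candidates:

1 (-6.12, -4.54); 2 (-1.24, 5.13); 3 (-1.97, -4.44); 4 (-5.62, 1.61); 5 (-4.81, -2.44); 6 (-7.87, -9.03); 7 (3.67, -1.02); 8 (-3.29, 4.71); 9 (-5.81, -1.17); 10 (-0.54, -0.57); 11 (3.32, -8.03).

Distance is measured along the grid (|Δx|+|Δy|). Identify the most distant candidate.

Distances from (-2.09, -3.55):
1: |-4.03| + |-0.99| = 4.03 + 0.99 = 5.02
2: |0.85| + |8.68| = 0.85 + 8.68 = 9.53
3: |0.12| + |-0.89| = 0.12 + 0.89 = 1.01
4: |-3.53| + |5.16| = 3.53 + 5.16 = 8.69
5: |-2.72| + |1.11| = 2.72 + 1.11 = 3.83
6: |-5.78| + |-5.48| = 5.78 + 5.48 = 11.26
7: |5.76| + |2.53| = 5.76 + 2.53 = 8.29
8: |-1.20| + |8.26| = 1.20 + 8.26 = 9.46
9: |-3.72| + |2.38| = 3.72 + 2.38 = 6.10
10: |1.55| + |2.98| = 1.55 + 2.98 = 4.53
11: |5.41| + |-4.48| = 5.41 + 4.48 = 9.89
Maximum: 6 at 11.26.

6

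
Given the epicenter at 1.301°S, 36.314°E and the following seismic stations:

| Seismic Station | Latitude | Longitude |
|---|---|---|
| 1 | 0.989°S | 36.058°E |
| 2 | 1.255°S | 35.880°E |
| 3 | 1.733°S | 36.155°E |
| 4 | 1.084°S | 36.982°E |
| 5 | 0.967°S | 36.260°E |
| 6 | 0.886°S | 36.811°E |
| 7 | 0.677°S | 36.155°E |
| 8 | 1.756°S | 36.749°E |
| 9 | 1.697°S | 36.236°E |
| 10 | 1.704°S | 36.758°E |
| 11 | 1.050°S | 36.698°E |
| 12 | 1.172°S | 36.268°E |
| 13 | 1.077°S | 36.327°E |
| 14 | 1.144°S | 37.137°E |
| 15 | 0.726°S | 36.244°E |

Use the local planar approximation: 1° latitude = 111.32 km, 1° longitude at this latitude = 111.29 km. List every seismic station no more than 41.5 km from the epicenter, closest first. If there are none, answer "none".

Distances from 1.301°S, 36.314°E:
1: 44.922 km
2: 48.571 km
3: 51.242 km
4: 78.168 km
5: 37.663 km
6: 72.066 km
7: 71.682 km
8: 70.065 km
9: 44.929 km
10: 66.740 km
11: 51.059 km
12: 15.246 km
13: 24.978 km
14: 93.244 km
15: 64.481 km
Threshold 41.5 km: 12 (15.246 km), 13 (24.978 km), 5 (37.663 km) are within range.

12, 13, 5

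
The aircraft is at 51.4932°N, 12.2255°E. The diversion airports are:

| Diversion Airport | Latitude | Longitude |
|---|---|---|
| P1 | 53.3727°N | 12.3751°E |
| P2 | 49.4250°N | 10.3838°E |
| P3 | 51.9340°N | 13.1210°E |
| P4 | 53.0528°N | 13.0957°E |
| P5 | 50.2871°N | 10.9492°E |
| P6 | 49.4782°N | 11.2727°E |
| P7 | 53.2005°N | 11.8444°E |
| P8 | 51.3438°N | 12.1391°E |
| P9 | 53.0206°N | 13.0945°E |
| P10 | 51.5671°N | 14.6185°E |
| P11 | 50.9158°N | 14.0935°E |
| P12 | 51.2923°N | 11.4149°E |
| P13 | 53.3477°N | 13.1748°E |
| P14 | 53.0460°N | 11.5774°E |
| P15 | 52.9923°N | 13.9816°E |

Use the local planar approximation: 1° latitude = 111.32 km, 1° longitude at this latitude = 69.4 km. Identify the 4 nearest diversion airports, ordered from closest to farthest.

Distances from 51.4932°N, 12.2255°E:
P1: 209.4834 km
P2: 263.3310 km
P3: 79.1845 km
P4: 183.8185 km
P5: 160.8482 km
P6: 233.8532 km
P7: 191.8881 km
P8: 17.6791 km
P9: 180.4089 km
P10: 166.2778 km
P11: 144.6988 km
P12: 60.5380 km
P13: 216.7004 km
P14: 178.6136 km
P15: 206.6446 km
Sorted: P8 (17.6791 km) < P12 (60.5380 km) < P3 (79.1845 km) < P11 (144.6988 km) < P5 (160.8482 km) < P10 (166.2778 km) < …

P8, P12, P3, P11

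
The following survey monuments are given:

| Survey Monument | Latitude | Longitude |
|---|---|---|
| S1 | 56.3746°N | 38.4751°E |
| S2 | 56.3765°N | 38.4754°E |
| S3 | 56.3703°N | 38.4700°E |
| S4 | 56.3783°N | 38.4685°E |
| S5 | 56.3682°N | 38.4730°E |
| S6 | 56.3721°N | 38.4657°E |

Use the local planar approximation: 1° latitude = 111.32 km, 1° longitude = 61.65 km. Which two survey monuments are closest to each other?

S1 and S2

Pairwise distances:
S1–S2: √((0.0019·111.32)² + (0.0003·61.65)²) = √(0.044736 + 0.000342) = 0.2123 km
S1–S3: √((-0.0043·111.32)² + (-0.0051·61.65)²) = √(0.229131 + 0.098857) = 0.5727 km
S1–S4: √((0.0037·111.32)² + (-0.0066·61.65)²) = √(0.169648 + 0.165559) = 0.5790 km
S1–S5: √((-0.0064·111.32)² + (-0.0021·61.65)²) = √(0.507582 + 0.016761) = 0.7241 km
S1–S6: √((-0.0025·111.32)² + (-0.0094·61.65)²) = √(0.077451 + 0.335832) = 0.6429 km
S2–S3: √((-0.0062·111.32)² + (-0.0054·61.65)²) = √(0.476354 + 0.110829) = 0.7663 km
S2–S4: √((0.0018·111.32)² + (-0.0069·61.65)²) = √(0.040151 + 0.180952) = 0.4702 km
S2–S5: √((-0.0083·111.32)² + (-0.0024·61.65)²) = √(0.853695 + 0.021892) = 0.9357 km
S2–S6: √((-0.0044·111.32)² + (-0.0097·61.65)²) = √(0.239912 + 0.357610) = 0.7730 km
S3–S4: √((0.0080·111.32)² + (-0.0015·61.65)²) = √(0.793097 + 0.008552) = 0.8953 km
S3–S5: √((-0.0021·111.32)² + (0.0030·61.65)²) = √(0.054649 + 0.034207) = 0.2981 km
S3–S6: √((0.0018·111.32)² + (-0.0043·61.65)²) = √(0.040151 + 0.070275) = 0.3323 km
S4–S5: √((-0.0101·111.32)² + (0.0045·61.65)²) = √(1.264122 + 0.076965) = 1.1581 km
S4–S6: √((-0.0062·111.32)² + (-0.0028·61.65)²) = √(0.476354 + 0.029798) = 0.7114 km
S5–S6: √((0.0039·111.32)² + (-0.0073·61.65)²) = √(0.188484 + 0.202541) = 0.6253 km
Closest pair: S1–S2 at 0.2123 km.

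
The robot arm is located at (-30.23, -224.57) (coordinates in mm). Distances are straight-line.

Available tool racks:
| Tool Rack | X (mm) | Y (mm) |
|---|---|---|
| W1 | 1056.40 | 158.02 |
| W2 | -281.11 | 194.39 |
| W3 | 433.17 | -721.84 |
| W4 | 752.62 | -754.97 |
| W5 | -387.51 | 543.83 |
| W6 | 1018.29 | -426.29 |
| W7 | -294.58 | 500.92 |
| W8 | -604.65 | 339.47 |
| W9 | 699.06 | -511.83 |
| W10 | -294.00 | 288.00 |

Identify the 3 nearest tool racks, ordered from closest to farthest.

W2, W10, W3

Distances from (-30.23, -224.57):
W1: 1152.02 mm
W2: 488.33 mm
W3: 679.72 mm
W4: 945.61 mm
W5: 847.40 mm
W6: 1067.75 mm
W7: 772.15 mm
W8: 805.05 mm
W9: 783.83 mm
W10: 576.46 mm
Sorted: W2 (488.33 mm) < W10 (576.46 mm) < W3 (679.72 mm) < W7 (772.15 mm) < W9 (783.83 mm) < …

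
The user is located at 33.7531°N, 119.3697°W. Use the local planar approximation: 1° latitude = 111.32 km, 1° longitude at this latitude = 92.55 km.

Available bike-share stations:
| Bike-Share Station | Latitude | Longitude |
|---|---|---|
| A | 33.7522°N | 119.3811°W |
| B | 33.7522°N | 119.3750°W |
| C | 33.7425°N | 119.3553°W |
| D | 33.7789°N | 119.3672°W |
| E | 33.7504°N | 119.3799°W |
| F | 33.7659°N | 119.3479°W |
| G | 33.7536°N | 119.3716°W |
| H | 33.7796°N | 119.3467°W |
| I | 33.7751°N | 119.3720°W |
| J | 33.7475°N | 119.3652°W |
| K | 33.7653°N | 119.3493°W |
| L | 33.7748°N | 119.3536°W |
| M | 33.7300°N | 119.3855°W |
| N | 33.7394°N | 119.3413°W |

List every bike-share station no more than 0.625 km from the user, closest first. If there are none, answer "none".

Distances from 33.7531°N, 119.3697°W:
A: √((-0.0009·111.32)² + (-0.0114·92.55)²) = √(0.010038 + 1.113173) = 1.0598 km
B: √((-0.0009·111.32)² + (-0.0053·92.55)²) = √(0.010038 + 0.240605) = 0.5006 km
C: √((-0.0106·111.32)² + (0.0144·92.55)²) = √(1.392381 + 1.776143) = 1.7800 km
D: √((0.0258·111.32)² + (0.0025·92.55)²) = √(8.248706 + 0.053534) = 2.8814 km
E: √((-0.0027·111.32)² + (-0.0102·92.55)²) = √(0.090339 + 0.891155) = 0.9907 km
F: √((0.0128·111.32)² + (0.0218·92.55)²) = √(2.030329 + 4.070669) = 2.4700 km
G: √((0.0005·111.32)² + (-0.0019·92.55)²) = √(0.003098 + 0.030921) = 0.1844 km
H: √((0.0265·111.32)² + (0.0230·92.55)²) = √(8.702382 + 4.531151) = 3.6378 km
I: √((0.0220·111.32)² + (-0.0023·92.55)²) = √(5.997797 + 0.045312) = 2.4583 km
J: √((-0.0056·111.32)² + (0.0045·92.55)²) = √(0.388618 + 0.173451) = 0.7497 km
K: √((0.0122·111.32)² + (0.0204·92.55)²) = √(1.844446 + 3.564620) = 2.3257 km
L: √((0.0217·111.32)² + (0.0161·92.55)²) = √(5.835336 + 2.220264) = 2.8382 km
M: √((-0.0231·111.32)² + (-0.0158·92.55)²) = √(6.612571 + 2.138292) = 2.9582 km
N: √((-0.0137·111.32)² + (0.0284·92.55)²) = √(2.325881 + 6.908592) = 3.0388 km
Threshold 0.625 km: G (0.1844 km), B (0.5006 km) are within range.

G, B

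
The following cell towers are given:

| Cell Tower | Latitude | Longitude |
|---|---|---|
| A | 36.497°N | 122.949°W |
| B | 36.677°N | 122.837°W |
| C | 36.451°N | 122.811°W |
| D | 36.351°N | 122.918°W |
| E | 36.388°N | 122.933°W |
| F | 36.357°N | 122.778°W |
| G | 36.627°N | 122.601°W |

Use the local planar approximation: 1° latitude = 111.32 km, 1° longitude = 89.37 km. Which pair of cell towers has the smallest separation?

Pairwise distances:
A–B: 22.399 km
A–C: 13.354 km
A–D: 16.487 km
A–E: 12.218 km
A–F: 21.827 km
A–G: 34.303 km
B–C: 25.265 km
B–D: 37.005 km
B–E: 33.296 km
B–F: 36.011 km
B–G: 21.813 km
C–D: 14.675 km
C–E: 12.964 km
C–F: 10.872 km
C–G: 27.131 km
D–E: 4.332 km
D–F: 12.530 km
D–G: 41.792 km
E–F: 14.276 km
E–G: 39.852 km
F–G: 33.965 km
Closest pair: D–E at 4.332 km.

D and E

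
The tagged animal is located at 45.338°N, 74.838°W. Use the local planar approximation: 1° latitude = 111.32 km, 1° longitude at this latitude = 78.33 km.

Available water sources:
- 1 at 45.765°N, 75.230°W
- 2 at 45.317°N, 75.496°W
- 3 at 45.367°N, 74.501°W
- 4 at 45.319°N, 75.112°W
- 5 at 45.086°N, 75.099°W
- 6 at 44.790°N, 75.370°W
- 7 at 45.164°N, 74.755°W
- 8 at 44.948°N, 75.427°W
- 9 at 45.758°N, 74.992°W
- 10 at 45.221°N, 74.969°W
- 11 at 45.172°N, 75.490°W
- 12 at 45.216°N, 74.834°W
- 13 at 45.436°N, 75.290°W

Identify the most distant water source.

Distances from 45.338°N, 74.838°W:
1: √((0.427·111.32)² + (-0.392·78.33)²) = √(2259.44693 + 942.81913) = 56.589 km
2: √((-0.021·111.32)² + (-0.658·78.33)²) = √(5.46493 + 2656.48911) = 51.594 km
3: √((0.029·111.32)² + (0.337·78.33)²) = √(10.42179 + 696.81270) = 26.594 km
4: √((-0.019·111.32)² + (-0.274·78.33)²) = √(4.47356 + 460.63547) = 21.566 km
5: √((-0.252·111.32)² + (-0.261·78.33)²) = √(786.95061 + 417.96245) = 34.712 km
6: √((-0.548·111.32)² + (-0.532·78.33)²) = √(3721.40993 + 1736.51891) = 73.878 km
7: √((-0.174·111.32)² + (0.083·78.33)²) = √(375.18450 + 42.26807) = 20.432 km
8: √((-0.390·111.32)² + (-0.589·78.33)²) = √(1884.84486 + 2128.56464) = 63.351 km
9: √((0.420·111.32)² + (-0.154·78.33)²) = √(2185.97392 + 145.51163) = 48.285 km
10: √((-0.117·111.32)² + (-0.131·78.33)²) = √(169.63604 + 105.29284) = 16.581 km
11: √((-0.166·111.32)² + (-0.652·78.33)²) = √(341.47788 + 2608.26338) = 54.312 km
12: √((-0.122·111.32)² + (0.004·78.33)²) = √(184.44465 + 0.09817) = 13.585 km
13: √((0.098·111.32)² + (-0.452·78.33)²) = √(119.01414 + 1253.52535) = 37.048 km
Maximum: 6 at 73.878 km.

6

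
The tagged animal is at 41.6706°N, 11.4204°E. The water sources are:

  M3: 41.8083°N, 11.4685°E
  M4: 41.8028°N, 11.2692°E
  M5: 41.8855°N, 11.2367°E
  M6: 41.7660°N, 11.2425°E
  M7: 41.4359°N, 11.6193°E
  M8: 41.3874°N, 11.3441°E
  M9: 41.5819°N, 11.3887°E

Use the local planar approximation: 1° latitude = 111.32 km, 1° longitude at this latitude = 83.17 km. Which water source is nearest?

Distances from 41.6706°N, 11.4204°E:
M3: 15.8422 km
M4: 19.3575 km
M5: 28.3852 km
M6: 18.2127 km
M7: 30.9235 km
M8: 32.1582 km
M9: 10.2200 km
Minimum: M9 at 10.2200 km.

M9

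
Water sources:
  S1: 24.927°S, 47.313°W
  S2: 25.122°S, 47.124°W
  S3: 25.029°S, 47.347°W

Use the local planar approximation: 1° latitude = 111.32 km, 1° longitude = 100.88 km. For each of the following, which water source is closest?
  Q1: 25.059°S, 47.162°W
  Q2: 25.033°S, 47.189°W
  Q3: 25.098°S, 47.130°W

Q1→S2; Q2→S2; Q3→S2

Q1 at 25.059°S, 47.162°W:
  S1: √((0.132·111.32)² + (-0.151·100.88)²) = √(215.92069 + 232.04063) = 21.165 km
  S2: √((-0.063·111.32)² + (0.038·100.88)²) = √(49.18441 + 14.69526) = 7.992 km
  S3: √((0.030·111.32)² + (-0.185·100.88)²) = √(11.15293 + 348.30010) = 18.959 km
  → nearest: S2 (7.992 km)
Q2 at 25.033°S, 47.189°W:
  S1: √((0.106·111.32)² + (-0.124·100.88)²) = √(139.23811 + 156.47808) = 17.196 km
  S2: √((-0.089·111.32)² + (0.065·100.88)²) = √(98.15816 + 42.99687) = 11.881 km
  S3: √((0.004·111.32)² + (-0.158·100.88)²) = √(0.19827 + 254.05300) = 15.945 km
  → nearest: S2 (11.881 km)
Q3 at 25.098°S, 47.130°W:
  S1: √((0.171·111.32)² + (-0.183·100.88)²) = √(362.35864 + 340.81000) = 26.517 km
  S2: √((-0.024·111.32)² + (0.006·100.88)²) = √(7.13787 + 0.36636) = 2.739 km
  S3: √((0.069·111.32)² + (-0.217·100.88)²) = √(58.99899 + 479.21413) = 23.199 km
  → nearest: S2 (2.739 km)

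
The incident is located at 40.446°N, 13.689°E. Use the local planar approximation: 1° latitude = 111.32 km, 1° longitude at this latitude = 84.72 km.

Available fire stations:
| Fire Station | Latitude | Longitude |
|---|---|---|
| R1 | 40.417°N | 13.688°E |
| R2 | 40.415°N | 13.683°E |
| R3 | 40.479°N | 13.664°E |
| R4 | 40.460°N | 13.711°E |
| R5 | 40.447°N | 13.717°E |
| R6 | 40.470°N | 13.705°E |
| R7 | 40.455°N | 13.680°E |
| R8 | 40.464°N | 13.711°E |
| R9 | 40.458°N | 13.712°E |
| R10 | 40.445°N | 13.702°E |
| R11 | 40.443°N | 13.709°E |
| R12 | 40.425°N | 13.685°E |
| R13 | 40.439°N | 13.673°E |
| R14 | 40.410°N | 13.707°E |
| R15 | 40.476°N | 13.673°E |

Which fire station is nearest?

Distances from 40.446°N, 13.689°E:
R1: 3.2294 km
R2: 3.4882 km
R3: 4.2404 km
R4: 2.4296 km
R5: 2.3748 km
R6: 2.9959 km
R7: 1.2590 km
R8: 2.7366 km
R9: 2.3625 km
R10: 1.1070 km
R11: 1.7270 km
R12: 2.3622 km
R13: 1.5635 km
R14: 4.2879 km
R15: 3.6042 km
Minimum: R10 at 1.1070 km.

R10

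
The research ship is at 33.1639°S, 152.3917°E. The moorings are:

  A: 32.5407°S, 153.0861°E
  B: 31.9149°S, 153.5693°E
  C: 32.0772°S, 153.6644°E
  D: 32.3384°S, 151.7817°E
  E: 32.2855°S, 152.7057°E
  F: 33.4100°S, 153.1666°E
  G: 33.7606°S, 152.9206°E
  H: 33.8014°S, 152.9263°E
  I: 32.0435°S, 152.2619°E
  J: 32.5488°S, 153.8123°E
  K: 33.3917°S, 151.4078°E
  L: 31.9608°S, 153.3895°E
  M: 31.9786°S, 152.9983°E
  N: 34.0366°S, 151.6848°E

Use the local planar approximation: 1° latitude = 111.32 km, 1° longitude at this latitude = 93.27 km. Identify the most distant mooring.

B

Distances from 33.1639°S, 152.3917°E:
A: √((0.6232·111.32)² + (0.6944·93.27)²) = √(4812.838455 + 4194.723874) = 94.9082 km
B: √((1.2490·111.32)² + (1.1776·93.27)²) = √(19331.754536 + 12063.672747) = 177.1875 km
C: √((1.0867·111.32)² + (1.2727·93.27)²) = √(14634.090263 + 14090.812687) = 169.4842 km
D: √((0.8255·111.32)² + (-0.6100·93.27)²) = √(8444.628537 + 3237.006888) = 108.0816 km
E: √((0.8784·111.32)² + (0.3140·93.27)²) = √(9561.610525 + 857.715483) = 102.0751 km
F: √((-0.2461·111.32)² + (0.7749·93.27)²) = √(750.532707 + 5223.664495) = 77.2929 km
G: √((-0.5967·111.32)² + (0.5289·93.27)²) = √(4412.233331 + 2433.498526) = 82.7389 km
H: √((-0.6375·111.32)² + (0.5346·93.27)²) = √(5036.244122 + 2486.233205) = 86.7322 km
I: √((1.1204·111.32)² + (-0.1298·93.27)²) = √(15555.808769 + 146.566035) = 125.3091 km
J: √((0.6151·111.32)² + (1.4206·93.27)²) = √(4688.542417 + 17556.080930) = 149.1463 km
K: √((-0.2278·111.32)² + (-0.9839·93.27)²) = √(643.063463 + 8421.430612) = 95.2076 km
L: √((1.2031·111.32)² + (0.9978·93.27)²) = √(17937.001684 + 8661.058116) = 163.0891 km
M: √((1.1853·111.32)² + (0.6066·93.27)²) = √(17410.168090 + 3201.022785) = 143.5660 km
N: √((-0.8727·111.32)² + (-0.7069·93.27)²) = √(9437.921206 + 4347.102864) = 117.4096 km
Maximum: B at 177.1875 km.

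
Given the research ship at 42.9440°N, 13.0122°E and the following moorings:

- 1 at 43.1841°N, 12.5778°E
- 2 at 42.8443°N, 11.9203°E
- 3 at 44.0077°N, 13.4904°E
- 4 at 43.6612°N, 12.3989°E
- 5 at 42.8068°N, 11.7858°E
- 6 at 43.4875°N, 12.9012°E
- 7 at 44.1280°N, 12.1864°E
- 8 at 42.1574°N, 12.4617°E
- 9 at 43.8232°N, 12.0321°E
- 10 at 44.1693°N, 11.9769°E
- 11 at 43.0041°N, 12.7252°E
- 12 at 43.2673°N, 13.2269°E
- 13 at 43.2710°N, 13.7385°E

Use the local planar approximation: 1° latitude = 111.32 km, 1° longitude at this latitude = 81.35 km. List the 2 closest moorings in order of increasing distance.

11, 12

Distances from 42.9440°N, 13.0122°E:
1: √((0.2401·111.32)² + (-0.4344·81.35)²) = √(714.382349 + 1248.805342) = 44.3079 km
2: √((-0.0997·111.32)² + (-1.0919·81.35)²) = √(123.179011 + 7890.069823) = 89.5168 km
3: √((1.0637·111.32)² + (0.4782·81.35)²) = √(14021.184814 + 1513.332148) = 124.6375 km
4: √((0.7172·111.32)² + (-0.6133·81.35)²) = √(6374.218656 + 2489.207174) = 94.1458 km
5: √((-0.1372·111.32)² + (-1.2264·81.35)²) = √(233.267706 + 9953.581991) = 100.9299 km
6: √((0.5435·111.32)² + (-0.1110·81.35)²) = √(3660.542826 + 81.538191) = 61.1726 km
7: √((1.1840·111.32)² + (-0.8258·81.35)²) = √(17371.999176 + 4512.995200) = 147.9358 km
8: √((-0.7866·111.32)² + (-0.5505·81.35)²) = √(7667.508736 + 2005.532763) = 98.3516 km
9: √((0.8792·111.32)² + (-0.9801·81.35)²) = √(9579.034869 + 6357.053888) = 126.2382 km
10: √((1.2253·111.32)² + (-1.0353·81.35)²) = √(18605.068029 + 7093.287171) = 160.3071 km
11: √((0.0601·111.32)² + (-0.2870·81.35)²) = √(44.760542 + 545.103422) = 24.2871 km
12: √((0.3233·111.32)² + (0.2147·81.35)²) = √(1295.262537 + 305.055742) = 40.0040 km
13: √((0.3270·111.32)² + (0.7263·81.35)²) = √(1325.079395 + 3490.978731) = 69.3978 km
Sorted: 11 (24.2871 km) < 12 (40.0040 km) < 1 (44.3079 km) < 6 (61.1726 km) < …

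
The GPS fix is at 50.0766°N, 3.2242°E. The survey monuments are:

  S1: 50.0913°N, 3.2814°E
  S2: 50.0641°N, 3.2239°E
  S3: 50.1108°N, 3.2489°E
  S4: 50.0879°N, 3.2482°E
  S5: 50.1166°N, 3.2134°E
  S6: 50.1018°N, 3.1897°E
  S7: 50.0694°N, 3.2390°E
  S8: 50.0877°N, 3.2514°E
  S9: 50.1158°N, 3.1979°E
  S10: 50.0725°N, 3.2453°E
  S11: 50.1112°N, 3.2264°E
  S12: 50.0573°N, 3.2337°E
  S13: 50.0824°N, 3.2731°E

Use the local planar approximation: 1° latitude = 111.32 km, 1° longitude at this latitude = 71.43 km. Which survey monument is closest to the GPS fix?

S7

Distances from 50.0766°N, 3.2242°E:
S1: √((0.0147·111.32)² + (0.0572·71.43)²) = √(2.677818 + 16.693729) = 4.4013 km
S2: √((-0.0125·111.32)² + (-0.0003·71.43)²) = √(1.936272 + 0.000459) = 1.3917 km
S3: √((0.0342·111.32)² + (0.0247·71.43)²) = √(14.494345 + 3.112829) = 4.1961 km
S4: √((0.0113·111.32)² + (0.0240·71.43)²) = √(1.582353 + 2.938893) = 2.1263 km
S5: √((0.0400·111.32)² + (-0.0108·71.43)²) = √(19.827428 + 0.595126) = 4.5191 km
S6: √((0.0252·111.32)² + (-0.0345·71.43)²) = √(7.869506 + 6.072947) = 3.7340 km
S7: √((-0.0072·111.32)² + (0.0148·71.43)²) = √(0.642409 + 1.117596) = 1.3267 km
S8: √((0.0111·111.32)² + (0.0272·71.43)²) = √(1.526836 + 3.774845) = 2.3025 km
S9: √((0.0392·111.32)² + (-0.0263·71.43)²) = √(19.042262 + 3.529172) = 4.7509 km
S10: √((-0.0041·111.32)² + (0.0211·71.43)²) = √(0.208312 + 2.271570) = 1.5748 km
S11: √((0.0346·111.32)² + (0.0022·71.43)²) = √(14.835377 + 0.024695) = 3.8549 km
S12: √((-0.0193·111.32)² + (0.0095·71.43)²) = √(4.615949 + 0.460478) = 2.2531 km
S13: √((0.0058·111.32)² + (0.0489·71.43)²) = √(0.416872 + 12.200539) = 3.5521 km
Minimum: S7 at 1.3267 km.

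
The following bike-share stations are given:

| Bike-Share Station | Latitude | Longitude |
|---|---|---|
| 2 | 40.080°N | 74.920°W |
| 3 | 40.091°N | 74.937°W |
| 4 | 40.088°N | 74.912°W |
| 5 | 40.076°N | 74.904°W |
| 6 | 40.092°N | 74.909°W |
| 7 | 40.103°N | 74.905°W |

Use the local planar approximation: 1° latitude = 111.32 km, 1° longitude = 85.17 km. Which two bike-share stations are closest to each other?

4 and 6

Pairwise distances:
2–3: √((0.011·111.32)² + (-0.017·85.17)²) = √(1.49945 + 2.09639) = 1.896 km
2–4: √((0.008·111.32)² + (0.008·85.17)²) = √(0.79310 + 0.46425) = 1.121 km
2–5: √((-0.004·111.32)² + (0.016·85.17)²) = √(0.19827 + 1.85701) = 1.434 km
2–6: √((0.012·111.32)² + (0.011·85.17)²) = √(1.78447 + 0.87773) = 1.632 km
2–7: √((0.023·111.32)² + (0.015·85.17)²) = √(6.55544 + 1.63213) = 2.861 km
3–4: √((-0.003·111.32)² + (0.025·85.17)²) = √(0.11153 + 4.53371) = 2.155 km
3–5: √((-0.015·111.32)² + (0.033·85.17)²) = √(2.78823 + 7.89953) = 3.269 km
3–6: √((0.001·111.32)² + (0.028·85.17)²) = √(0.01239 + 5.68708) = 2.387 km
3–7: √((0.012·111.32)² + (0.032·85.17)²) = √(1.78447 + 7.42802) = 3.035 km
4–5: √((-0.012·111.32)² + (0.008·85.17)²) = √(1.78447 + 0.46425) = 1.500 km
4–6: √((0.004·111.32)² + (0.003·85.17)²) = √(0.19827 + 0.06529) = 0.513 km
4–7: √((0.015·111.32)² + (0.007·85.17)²) = √(2.78823 + 0.35544) = 1.773 km
5–6: √((0.016·111.32)² + (-0.005·85.17)²) = √(3.17239 + 0.18135) = 1.831 km
5–7: √((0.027·111.32)² + (-0.001·85.17)²) = √(9.03387 + 0.00725) = 3.007 km
6–7: √((0.011·111.32)² + (0.004·85.17)²) = √(1.49945 + 0.11606) = 1.271 km
Closest pair: 4–6 at 0.513 km.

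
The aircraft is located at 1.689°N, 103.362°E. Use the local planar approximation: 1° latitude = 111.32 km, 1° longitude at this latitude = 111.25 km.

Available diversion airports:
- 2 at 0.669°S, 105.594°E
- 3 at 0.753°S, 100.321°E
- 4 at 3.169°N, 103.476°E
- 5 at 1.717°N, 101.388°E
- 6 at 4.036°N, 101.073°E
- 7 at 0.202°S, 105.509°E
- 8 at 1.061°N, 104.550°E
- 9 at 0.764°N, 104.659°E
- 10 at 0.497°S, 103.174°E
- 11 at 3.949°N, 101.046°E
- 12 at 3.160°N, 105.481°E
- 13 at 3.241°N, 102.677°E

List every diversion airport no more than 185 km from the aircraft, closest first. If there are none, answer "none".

8, 4, 9

Distances from 1.689°N, 103.362°E:
2: √((-2.358·111.32)² + (2.232·111.25)²) = √(68902.34406 + 61657.85610) = 361.331 km
3: √((-2.442·111.32)² + (-3.041·111.25)²) = √(73898.85587 + 114454.50188) = 433.997 km
4: √((1.480·111.32)² + (0.114·111.25)²) = √(27143.74871 + 160.84581) = 165.241 km
5: √((0.028·111.32)² + (-1.974·111.25)²) = √(9.71544 + 48227.45406) = 219.630 km
6: √((2.347·111.32)² + (-2.289·111.25)²) = √(68260.98873 + 64847.25913) = 364.840 km
7: √((-1.891·111.32)² + (2.147·111.25)²) = √(44312.82656 + 57051.11389) = 318.377 km
8: √((-0.628·111.32)² + (1.188·111.25)²) = √(4887.26269 + 17467.58723) = 149.515 km
9: √((-0.925·111.32)² + (1.297·111.25)²) = √(10603.02684 + 20819.96483) = 177.265 km
10: √((-2.186·111.32)² + (-0.188·111.25)²) = √(59217.04210 + 437.43722) = 244.243 km
11: √((2.260·111.32)² + (-2.316·111.25)²) = √(63294.10652 + 66386.09902) = 360.111 km
12: √((1.471·111.32)² + (2.119·111.25)²) = √(26814.62580 + 55572.75825) = 287.032 km
13: √((1.552·111.32)² + (-0.685·111.25)²) = √(29849.00297 + 5807.39254) = 188.829 km
Threshold 185 km: 8 (149.515 km), 4 (165.241 km), 9 (177.265 km) are within range.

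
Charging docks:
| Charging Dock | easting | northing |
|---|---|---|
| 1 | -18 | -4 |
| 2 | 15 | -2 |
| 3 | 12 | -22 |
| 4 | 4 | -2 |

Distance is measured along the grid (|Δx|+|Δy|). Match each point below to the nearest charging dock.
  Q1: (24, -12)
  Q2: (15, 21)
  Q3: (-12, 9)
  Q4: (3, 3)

Q1 at (24, -12):
  1: |-42| + |8| = 42 + 8 = 50
  2: |-9| + |10| = 9 + 10 = 19
  3: |-12| + |-10| = 12 + 10 = 22
  4: |-20| + |10| = 20 + 10 = 30
  → nearest: 2 (19)
Q2 at (15, 21):
  1: |-33| + |-25| = 33 + 25 = 58
  2: |0| + |-23| = 0 + 23 = 23
  3: |-3| + |-43| = 3 + 43 = 46
  4: |-11| + |-23| = 11 + 23 = 34
  → nearest: 2 (23)
Q3 at (-12, 9):
  1: |-6| + |-13| = 6 + 13 = 19
  2: |27| + |-11| = 27 + 11 = 38
  3: |24| + |-31| = 24 + 31 = 55
  4: |16| + |-11| = 16 + 11 = 27
  → nearest: 1 (19)
Q4 at (3, 3):
  1: |-21| + |-7| = 21 + 7 = 28
  2: |12| + |-5| = 12 + 5 = 17
  3: |9| + |-25| = 9 + 25 = 34
  4: |1| + |-5| = 1 + 5 = 6
  → nearest: 4 (6)

Q1→2; Q2→2; Q3→1; Q4→4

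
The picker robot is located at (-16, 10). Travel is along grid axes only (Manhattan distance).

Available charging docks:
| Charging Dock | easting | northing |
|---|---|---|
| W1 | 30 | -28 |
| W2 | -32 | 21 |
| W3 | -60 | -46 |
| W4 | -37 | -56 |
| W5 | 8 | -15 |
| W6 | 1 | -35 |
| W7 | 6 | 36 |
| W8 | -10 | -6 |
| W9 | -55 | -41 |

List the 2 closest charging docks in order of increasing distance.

Distances from (-16, 10):
W1: 84
W2: 27
W3: 100
W4: 87
W5: 49
W6: 62
W7: 48
W8: 22
W9: 90
Sorted: W8 (22) < W2 (27) < W7 (48) < W5 (49) < …

W8, W2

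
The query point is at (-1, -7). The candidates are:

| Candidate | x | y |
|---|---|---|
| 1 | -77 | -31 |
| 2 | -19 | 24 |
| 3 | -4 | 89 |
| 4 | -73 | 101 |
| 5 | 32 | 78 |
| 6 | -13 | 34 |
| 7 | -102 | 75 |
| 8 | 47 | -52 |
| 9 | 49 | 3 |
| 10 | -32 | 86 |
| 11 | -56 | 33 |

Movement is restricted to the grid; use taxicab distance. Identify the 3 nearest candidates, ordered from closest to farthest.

2, 6, 9

Distances from (-1, -7):
1: |-76| + |-24| = 76 + 24 = 100
2: |-18| + |31| = 18 + 31 = 49
3: |-3| + |96| = 3 + 96 = 99
4: |-72| + |108| = 72 + 108 = 180
5: |33| + |85| = 33 + 85 = 118
6: |-12| + |41| = 12 + 41 = 53
7: |-101| + |82| = 101 + 82 = 183
8: |48| + |-45| = 48 + 45 = 93
9: |50| + |10| = 50 + 10 = 60
10: |-31| + |93| = 31 + 93 = 124
11: |-55| + |40| = 55 + 40 = 95
Sorted: 2 (49) < 6 (53) < 9 (60) < 8 (93) < 11 (95) < …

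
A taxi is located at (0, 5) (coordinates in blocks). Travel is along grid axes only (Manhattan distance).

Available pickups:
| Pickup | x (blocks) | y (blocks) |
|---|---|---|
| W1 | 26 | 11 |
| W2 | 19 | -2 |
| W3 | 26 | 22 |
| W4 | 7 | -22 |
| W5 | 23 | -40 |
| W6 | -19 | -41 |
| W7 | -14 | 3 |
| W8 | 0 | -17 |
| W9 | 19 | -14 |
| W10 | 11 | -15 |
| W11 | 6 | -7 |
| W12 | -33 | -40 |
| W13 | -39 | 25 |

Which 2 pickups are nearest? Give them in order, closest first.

W7, W11

Distances from (0, 5):
W1: 32 blocks
W2: 26 blocks
W3: 43 blocks
W4: 34 blocks
W5: 68 blocks
W6: 65 blocks
W7: 16 blocks
W8: 22 blocks
W9: 38 blocks
W10: 31 blocks
W11: 18 blocks
W12: 78 blocks
W13: 59 blocks
Sorted: W7 (16 blocks) < W11 (18 blocks) < W8 (22 blocks) < W2 (26 blocks) < …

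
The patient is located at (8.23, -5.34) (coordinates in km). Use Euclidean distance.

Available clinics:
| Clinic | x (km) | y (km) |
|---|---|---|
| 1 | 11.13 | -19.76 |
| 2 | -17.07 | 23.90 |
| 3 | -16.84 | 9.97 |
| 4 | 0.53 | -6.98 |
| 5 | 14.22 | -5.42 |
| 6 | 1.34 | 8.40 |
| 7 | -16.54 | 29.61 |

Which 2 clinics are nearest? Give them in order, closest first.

Distances from (8.23, -5.34):
1: 14.71 km
2: 38.67 km
3: 29.38 km
4: 7.87 km
5: 5.99 km
6: 15.37 km
7: 42.84 km
Sorted: 5 (5.99 km) < 4 (7.87 km) < 1 (14.71 km) < 6 (15.37 km) < …

5, 4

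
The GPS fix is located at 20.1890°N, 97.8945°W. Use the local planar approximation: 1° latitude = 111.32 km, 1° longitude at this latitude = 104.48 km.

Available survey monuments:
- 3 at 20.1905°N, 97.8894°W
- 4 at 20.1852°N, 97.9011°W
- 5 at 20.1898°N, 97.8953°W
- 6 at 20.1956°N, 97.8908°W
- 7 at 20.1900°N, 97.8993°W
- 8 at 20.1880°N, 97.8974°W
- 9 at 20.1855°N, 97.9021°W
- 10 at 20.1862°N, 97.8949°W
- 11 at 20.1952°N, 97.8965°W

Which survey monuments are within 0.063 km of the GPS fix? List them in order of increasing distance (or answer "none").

Distances from 20.1890°N, 97.8945°W:
3: 0.5584 km
4: 0.8090 km
5: 0.1221 km
6: 0.8302 km
7: 0.5137 km
8: 0.3228 km
9: 0.8845 km
10: 0.3145 km
11: 0.7211 km
Threshold 0.063 km: none within range.

none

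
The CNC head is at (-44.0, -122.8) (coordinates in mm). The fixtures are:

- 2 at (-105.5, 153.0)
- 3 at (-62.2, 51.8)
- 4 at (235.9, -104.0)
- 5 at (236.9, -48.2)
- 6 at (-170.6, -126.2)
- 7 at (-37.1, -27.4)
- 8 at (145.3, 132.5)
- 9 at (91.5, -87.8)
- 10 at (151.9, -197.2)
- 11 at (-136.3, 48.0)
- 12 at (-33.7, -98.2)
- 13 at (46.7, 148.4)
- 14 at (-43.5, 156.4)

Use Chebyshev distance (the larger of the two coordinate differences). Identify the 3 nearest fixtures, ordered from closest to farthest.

12, 7, 6

Distances from (-44.0, -122.8):
2: 275.8 mm
3: 174.6 mm
4: 279.9 mm
5: 280.9 mm
6: 126.6 mm
7: 95.4 mm
8: 255.3 mm
9: 135.5 mm
10: 195.9 mm
11: 170.8 mm
12: 24.6 mm
13: 271.2 mm
14: 279.2 mm
Sorted: 12 (24.6 mm) < 7 (95.4 mm) < 6 (126.6 mm) < 9 (135.5 mm) < 11 (170.8 mm) < …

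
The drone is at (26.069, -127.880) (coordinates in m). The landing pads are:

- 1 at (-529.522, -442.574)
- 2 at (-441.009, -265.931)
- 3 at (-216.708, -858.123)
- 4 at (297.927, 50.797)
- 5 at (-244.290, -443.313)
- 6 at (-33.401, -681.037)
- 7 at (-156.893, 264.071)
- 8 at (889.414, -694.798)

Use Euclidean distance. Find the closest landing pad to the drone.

Distances from (26.069, -127.880):
1: √((-555.591)² + (-314.694)²) = √(308681.35928 + 99032.31364) = 638.525 m
2: √((-467.078)² + (-138.051)²) = √(218161.85808 + 19058.07860) = 487.052 m
3: √((-242.777)² + (-730.243)²) = √(58940.67173 + 533254.83905) = 769.542 m
4: √((271.858)² + (178.677)²) = √(73906.77216 + 31925.47033) = 325.319 m
5: √((-270.359)² + (-315.433)²) = √(73093.98888 + 99497.97749) = 415.442 m
6: √((-59.470)² + (-553.157)²) = √(3536.68090 + 305982.66665) = 556.345 m
7: √((-182.962)² + (391.951)²) = √(33475.09344 + 153625.58640) = 432.551 m
8: √((863.345)² + (-566.918)²) = √(745364.58902 + 321396.01872) = 1032.841 m
Minimum: 4 at 325.319 m.

4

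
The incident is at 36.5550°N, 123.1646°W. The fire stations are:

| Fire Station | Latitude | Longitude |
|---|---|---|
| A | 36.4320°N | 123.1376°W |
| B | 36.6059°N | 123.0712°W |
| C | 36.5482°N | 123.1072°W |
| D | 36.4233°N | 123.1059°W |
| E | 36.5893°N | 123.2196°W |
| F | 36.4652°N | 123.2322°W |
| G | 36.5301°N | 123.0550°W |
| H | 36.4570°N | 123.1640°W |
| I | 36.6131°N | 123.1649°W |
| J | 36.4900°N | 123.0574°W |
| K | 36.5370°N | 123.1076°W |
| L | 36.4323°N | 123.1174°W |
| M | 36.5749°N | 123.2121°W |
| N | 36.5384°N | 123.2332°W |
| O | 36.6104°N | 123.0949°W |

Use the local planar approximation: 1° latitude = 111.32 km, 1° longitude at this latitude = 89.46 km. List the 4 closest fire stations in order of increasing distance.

Distances from 36.5550°N, 123.1646°W:
A: 13.9038 km
B: 10.0956 km
C: 5.1905 km
D: 15.5729 km
E: 6.2280 km
F: 11.6834 km
G: 10.1891 km
H: 10.9095 km
I: 6.4677 km
J: 12.0136 km
K: 5.4788 km
L: 14.2967 km
M: 4.7921 km
N: 6.4091 km
O: 8.7700 km
Sorted: M (4.7921 km) < C (5.1905 km) < K (5.4788 km) < E (6.2280 km) < N (6.4091 km) < I (6.4677 km) < …

M, C, K, E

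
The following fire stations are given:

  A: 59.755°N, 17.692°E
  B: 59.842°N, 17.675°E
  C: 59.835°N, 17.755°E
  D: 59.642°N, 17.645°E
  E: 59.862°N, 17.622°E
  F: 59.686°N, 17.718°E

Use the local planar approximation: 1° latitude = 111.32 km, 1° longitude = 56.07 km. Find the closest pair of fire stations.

Pairwise distances:
A–B: √((0.087·111.32)² + (-0.017·56.07)²) = √(93.79613 + 0.90857) = 9.732 km
A–C: √((0.080·111.32)² + (0.063·56.07)²) = √(79.30971 + 12.47792) = 9.581 km
A–D: √((-0.113·111.32)² + (-0.047·56.07)²) = √(158.23527 + 6.94475) = 12.852 km
A–E: √((0.107·111.32)² + (-0.070·56.07)²) = √(141.87764 + 15.40484) = 12.541 km
A–F: √((-0.069·111.32)² + (0.026·56.07)²) = √(58.99899 + 2.12524) = 7.818 km
B–C: √((-0.007·111.32)² + (0.080·56.07)²) = √(0.60721 + 20.12061) = 4.553 km
B–D: √((-0.200·111.32)² + (-0.030·56.07)²) = √(495.68570 + 2.82946) = 22.327 km
B–E: √((0.020·111.32)² + (-0.053·56.07)²) = √(4.95686 + 8.83106) = 3.713 km
B–F: √((-0.156·111.32)² + (0.043·56.07)²) = √(301.57518 + 5.81297) = 17.532 km
C–D: √((-0.193·111.32)² + (-0.110·56.07)²) = √(461.59491 + 38.04052) = 22.353 km
C–E: √((0.027·111.32)² + (-0.133·56.07)²) = √(9.03387 + 55.61147) = 8.040 km
C–F: √((-0.149·111.32)² + (-0.037·56.07)²) = √(275.11795 + 4.30392) = 16.716 km
D–E: √((0.220·111.32)² + (-0.023·56.07)²) = √(599.77969 + 1.66309) = 24.524 km
D–F: √((0.044·111.32)² + (0.073·56.07)²) = √(23.99119 + 16.75355) = 6.383 km
E–F: √((-0.176·111.32)² + (0.096·56.07)²) = √(383.85900 + 28.97367) = 20.318 km
Closest pair: B–E at 3.713 km.

B and E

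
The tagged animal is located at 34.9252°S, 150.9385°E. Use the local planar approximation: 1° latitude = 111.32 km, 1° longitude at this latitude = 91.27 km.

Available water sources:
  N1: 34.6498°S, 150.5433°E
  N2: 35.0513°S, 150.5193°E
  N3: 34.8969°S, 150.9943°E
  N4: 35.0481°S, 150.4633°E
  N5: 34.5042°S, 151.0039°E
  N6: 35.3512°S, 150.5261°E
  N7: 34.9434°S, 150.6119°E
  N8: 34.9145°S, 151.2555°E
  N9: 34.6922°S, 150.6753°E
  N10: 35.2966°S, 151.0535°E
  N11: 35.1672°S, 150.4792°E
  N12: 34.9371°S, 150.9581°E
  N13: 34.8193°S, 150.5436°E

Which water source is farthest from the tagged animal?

Distances from 34.9252°S, 150.9385°E:
N1: √((0.2754·111.32)² + (-0.3952·91.27)²) = √(939.884023 + 1301.037975) = 47.3384 km
N2: √((-0.1261·111.32)² + (-0.4192·91.27)²) = √(197.050059 + 1463.856984) = 40.7542 km
N3: √((0.0283·111.32)² + (0.0558·91.27)²) = √(9.924743 + 25.937284) = 5.9885 km
N4: √((-0.1229·111.32)² + (-0.4752·91.27)²) = √(187.176000 + 1881.087359) = 45.4782 km
N5: √((0.4210·111.32)² + (0.0654·91.27)²) = √(2196.395711 + 35.629653) = 47.2443 km
N6: √((-0.4260·111.32)² + (-0.4124·91.27)²) = √(2248.876434 + 1416.750630) = 60.5444 km
N7: √((-0.0182·111.32)² + (-0.3266·91.27)²) = √(4.104773 + 888.563484) = 29.8776 km
N8: √((0.0107·111.32)² + (0.3170·91.27)²) = √(1.418776 + 837.094764) = 28.9571 km
N9: √((0.2330·111.32)² + (-0.2632·91.27)²) = √(672.757019 + 577.069168) = 35.3529 km
N10: √((-0.3714·111.32)² + (0.1150·91.27)²) = √(1709.346843 + 110.167066) = 42.6558 km
N11: √((-0.2420·111.32)² + (-0.4593·91.27)²) = √(725.733428 + 1757.312474) = 49.8302 km
N12: √((-0.0119·111.32)² + (0.0196·91.27)²) = √(1.754851 + 3.200135) = 2.2260 km
N13: √((0.1059·111.32)² + (-0.3949·91.27)²) = √(138.975523 + 1299.063464) = 37.9215 km
Maximum: N6 at 60.5444 km.

N6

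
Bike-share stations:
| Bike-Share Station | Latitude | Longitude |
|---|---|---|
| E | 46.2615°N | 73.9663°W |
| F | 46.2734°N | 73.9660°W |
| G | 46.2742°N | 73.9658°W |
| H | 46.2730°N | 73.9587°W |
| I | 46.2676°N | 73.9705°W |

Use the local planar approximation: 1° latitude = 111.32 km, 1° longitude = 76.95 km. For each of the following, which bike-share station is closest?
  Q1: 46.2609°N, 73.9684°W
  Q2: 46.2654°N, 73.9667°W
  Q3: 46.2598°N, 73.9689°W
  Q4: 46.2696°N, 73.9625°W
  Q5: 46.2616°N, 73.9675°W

Q1 at 46.2609°N, 73.9684°W:
  E: √((0.0006·111.32)² + (0.0021·76.95)²) = √(0.004461 + 0.026113) = 0.1749 km
  F: √((0.0125·111.32)² + (0.0024·76.95)²) = √(1.936272 + 0.034107) = 1.4037 km
  G: √((0.0133·111.32)² + (0.0026·76.95)²) = √(2.192046 + 0.040028) = 1.4940 km
  H: √((0.0121·111.32)² + (0.0097·76.95)²) = √(1.814334 + 0.557135) = 1.5400 km
  I: √((0.0067·111.32)² + (-0.0021·76.95)²) = √(0.556283 + 0.026113) = 0.7631 km
  → nearest: E (0.1749 km)
Q2 at 46.2654°N, 73.9667°W:
  E: √((-0.0039·111.32)² + (0.0004·76.95)²) = √(0.188484 + 0.000947) = 0.4352 km
  F: √((0.0080·111.32)² + (0.0007·76.95)²) = √(0.793097 + 0.002901) = 0.8922 km
  G: √((0.0088·111.32)² + (0.0009·76.95)²) = √(0.959648 + 0.004796) = 0.9821 km
  H: √((0.0076·111.32)² + (0.0080·76.95)²) = √(0.715770 + 0.378963) = 1.0463 km
  I: √((0.0022·111.32)² + (-0.0038·76.95)²) = √(0.059978 + 0.085504) = 0.3814 km
  → nearest: I (0.3814 km)
Q3 at 46.2598°N, 73.9689°W:
  E: √((0.0017·111.32)² + (0.0026·76.95)²) = √(0.035813 + 0.040028) = 0.2754 km
  F: √((0.0136·111.32)² + (0.0029·76.95)²) = √(2.292051 + 0.049798) = 1.5303 km
  G: √((0.0144·111.32)² + (0.0031·76.95)²) = √(2.569635 + 0.056904) = 1.6207 km
  H: √((0.0132·111.32)² + (0.0102·76.95)²) = √(2.159207 + 0.616052) = 1.6659 km
  I: √((0.0078·111.32)² + (-0.0016·76.95)²) = √(0.753938 + 0.015159) = 0.8770 km
  → nearest: E (0.2754 km)
Q4 at 46.2696°N, 73.9625°W:
  E: √((-0.0081·111.32)² + (-0.0038·76.95)²) = √(0.813048 + 0.085504) = 0.9479 km
  F: √((0.0038·111.32)² + (-0.0035·76.95)²) = √(0.178943 + 0.072536) = 0.5015 km
  G: √((0.0046·111.32)² + (-0.0033·76.95)²) = √(0.262218 + 0.064483) = 0.5716 km
  H: √((0.0034·111.32)² + (0.0038·76.95)²) = √(0.143253 + 0.085504) = 0.4783 km
  I: √((-0.0020·111.32)² + (-0.0080·76.95)²) = √(0.049569 + 0.378963) = 0.6546 km
  → nearest: H (0.4783 km)
Q5 at 46.2616°N, 73.9675°W:
  E: √((-0.0001·111.32)² + (0.0012·76.95)²) = √(0.000124 + 0.008527) = 0.0930 km
  F: √((0.0118·111.32)² + (0.0015·76.95)²) = √(1.725482 + 0.013323) = 1.3186 km
  G: √((0.0126·111.32)² + (0.0017·76.95)²) = √(1.967377 + 0.017113) = 1.4087 km
  H: √((0.0114·111.32)² + (0.0088·76.95)²) = √(1.610483 + 0.458546) = 1.4384 km
  I: √((0.0060·111.32)² + (-0.0030·76.95)²) = √(0.446117 + 0.053292) = 0.7067 km
  → nearest: E (0.0930 km)

Q1→E; Q2→I; Q3→E; Q4→H; Q5→E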